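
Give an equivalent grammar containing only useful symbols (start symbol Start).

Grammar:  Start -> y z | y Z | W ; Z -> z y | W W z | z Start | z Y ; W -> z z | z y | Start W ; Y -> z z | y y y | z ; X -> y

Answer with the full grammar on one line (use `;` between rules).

Generating nonterminals: {Start, W, X, Y, Z}.
Reachable from Start after that: {Start, W, Y, Z}.
Removed useless symbols: {X} and every production mentioning them.

Start -> y z | y Z | W; Z -> z y | W W z | z Start | z Y; W -> z z | z y | Start W; Y -> z z | y y y | z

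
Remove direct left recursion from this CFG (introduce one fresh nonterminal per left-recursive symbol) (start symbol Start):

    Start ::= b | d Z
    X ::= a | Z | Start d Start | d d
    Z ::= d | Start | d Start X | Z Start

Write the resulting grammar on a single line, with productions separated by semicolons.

Z is directly left-recursive.
For Z: α = {Start}, β = {d, Start, d Start X}. Rewrite as Z → β Z1 and Z1 → α Z1 | ε.

Start ::= b | d Z; X ::= a | Z | Start d Start | d d; Z ::= d Z1 | Start Z1 | d Start X Z1; Z1 ::= Start Z1 | ε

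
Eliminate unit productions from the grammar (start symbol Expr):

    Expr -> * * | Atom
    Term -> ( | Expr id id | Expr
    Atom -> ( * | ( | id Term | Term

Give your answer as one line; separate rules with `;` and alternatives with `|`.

Unit pairs: Atom ⇒* {Expr, Term}; Expr ⇒* {Atom, Term}; Term ⇒* {Atom, Expr}.
Replace each nonterminal's rules with the union of the non-unit rules of every nonterminal it unit-derives.

Expr -> ( | Expr id id | ( * | id Term | * *; Term -> ( | Expr id id | ( * | id Term | * *; Atom -> ( | Expr id id | ( * | id Term | * *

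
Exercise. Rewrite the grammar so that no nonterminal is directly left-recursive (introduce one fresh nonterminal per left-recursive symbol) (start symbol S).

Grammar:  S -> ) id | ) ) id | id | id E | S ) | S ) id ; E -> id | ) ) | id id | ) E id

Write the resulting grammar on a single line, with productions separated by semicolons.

S is directly left-recursive.
For S: α = {), ) id}, β = {) id, ) ) id, id, id E}. Rewrite as S → β S' and S' → α S' | ε.

S -> ) id S' | ) ) id S' | id S' | id E S'; E -> id | ) ) | id id | ) E id; S' -> ) S' | ) id S' | eps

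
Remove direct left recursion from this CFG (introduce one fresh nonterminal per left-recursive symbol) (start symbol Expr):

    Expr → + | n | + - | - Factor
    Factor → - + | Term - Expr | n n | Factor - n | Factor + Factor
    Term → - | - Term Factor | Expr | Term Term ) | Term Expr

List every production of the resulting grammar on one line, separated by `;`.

Expr → + | n | + - | - Factor; Factor → - + Factor1 | Term - Expr Factor1 | n n Factor1; Term → - Term1 | - Term Factor Term1 | Expr Term1; Factor1 → - n Factor1 | + Factor Factor1 | eps; Term1 → Term ) Term1 | Expr Term1 | eps

Directly left-recursive nonterminals: Factor, Term.
For Factor: α = {- n, + Factor}, β = {- +, Term - Expr, n n}. Rewrite as Factor → β Factor1 and Factor1 → α Factor1 | ε.
For Term: α = {Term ), Expr}, β = {-, - Term Factor, Expr}. Rewrite as Term → β Term1 and Term1 → α Term1 | ε.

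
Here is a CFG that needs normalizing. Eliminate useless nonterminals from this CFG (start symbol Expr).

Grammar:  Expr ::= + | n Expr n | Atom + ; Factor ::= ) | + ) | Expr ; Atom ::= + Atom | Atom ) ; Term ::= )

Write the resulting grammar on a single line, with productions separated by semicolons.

Generating nonterminals: {Expr, Factor, Term}.
Reachable from Expr after that: {Expr}.
Removed useless symbols: {Atom, Factor, Term} and every production mentioning them.

Expr ::= + | n Expr n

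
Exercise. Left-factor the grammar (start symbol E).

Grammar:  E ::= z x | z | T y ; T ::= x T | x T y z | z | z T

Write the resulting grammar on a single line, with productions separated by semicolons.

E has alternatives sharing prefix 'z': factor to E → z E' with E' → x | ε.
T has alternatives sharing prefix 'x T': factor to T → x T T' with T' → ε | y z.
T has alternatives sharing prefix 'z': factor to T → z T'' with T'' → ε | T.

E ::= T y | z E'; T ::= x T T' | z T''; E' ::= x | ε; T' ::= ε | y z; T'' ::= ε | T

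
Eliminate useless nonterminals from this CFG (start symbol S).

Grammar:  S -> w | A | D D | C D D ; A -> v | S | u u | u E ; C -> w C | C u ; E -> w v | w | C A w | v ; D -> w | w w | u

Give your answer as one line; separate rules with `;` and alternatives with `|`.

S -> w | A | D D; A -> v | S | u u | u E; E -> w v | w | v; D -> w | w w | u

Generating nonterminals: {A, D, E, S}.
Reachable from S after that: {A, D, E, S}.
Removed useless symbols: {C} and every production mentioning them.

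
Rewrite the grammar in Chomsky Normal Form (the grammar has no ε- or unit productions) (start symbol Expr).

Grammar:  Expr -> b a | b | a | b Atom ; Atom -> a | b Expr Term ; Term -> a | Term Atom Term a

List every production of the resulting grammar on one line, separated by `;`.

Introduce a nonterminal for each terminal appearing in a rule of length ≥ 2: X1 → b, X2 → a.
Binarize each right-hand side of length ≥ 3 by chaining fresh nonterminals (Y1, Y2, …): affected rules were Atom → X1 Expr Term; Term → Term Atom Term X2.

Expr -> X1 X2 | b | a | X1 Atom; Atom -> a | X1 Y1; Term -> a | Term Y2; X1 -> b; X2 -> a; Y1 -> Expr Term; Y2 -> Atom Y3; Y3 -> Term X2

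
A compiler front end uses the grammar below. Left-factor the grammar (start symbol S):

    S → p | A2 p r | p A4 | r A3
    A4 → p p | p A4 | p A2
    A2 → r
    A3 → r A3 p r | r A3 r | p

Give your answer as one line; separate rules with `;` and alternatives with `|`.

S → A2 p r | r A3 | p S'; A4 → p A4'; A2 → r; A3 → p | r A3 A3'; S' → ε | A4; A4' → p | A4 | A2; A3' → p r | r

S has alternatives sharing prefix 'p': factor to S → p S' with S' → ε | A4.
A4 has alternatives sharing prefix 'p': factor to A4 → p A4' with A4' → p | A4 | A2.
A3 has alternatives sharing prefix 'r A3': factor to A3 → r A3 A3' with A3' → p r | r.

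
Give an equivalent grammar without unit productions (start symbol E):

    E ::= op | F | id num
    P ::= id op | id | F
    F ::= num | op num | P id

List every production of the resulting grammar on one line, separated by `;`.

Unit pairs: E ⇒* {F}; P ⇒* {F}.
For each unit pair (A, B), copy every non-unit production of B to A, then drop all unit productions.

E ::= op | id num | num | op num | P id; P ::= num | op num | P id | id op | id; F ::= num | op num | P id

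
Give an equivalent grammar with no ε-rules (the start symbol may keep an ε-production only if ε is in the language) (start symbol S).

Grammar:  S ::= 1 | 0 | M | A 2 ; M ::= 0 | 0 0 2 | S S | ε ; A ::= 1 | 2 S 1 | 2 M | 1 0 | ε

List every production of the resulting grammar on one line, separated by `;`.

The nullable symbols are {A, M, S}.
ε ∈ L(G) since S is nullable, so keep S → ε.
Add the nullable-subset variants: S → A 2 gives A 2 | 2. M → S S gives S S | S. A → 2 S 1 gives 2 S 1 | 2 1. A → 2 M gives 2 M | 2.

S ::= 1 | 0 | M | A 2 | 2 | ε; M ::= 0 | 0 0 2 | S S | S; A ::= 1 | 2 S 1 | 2 1 | 2 M | 2 | 1 0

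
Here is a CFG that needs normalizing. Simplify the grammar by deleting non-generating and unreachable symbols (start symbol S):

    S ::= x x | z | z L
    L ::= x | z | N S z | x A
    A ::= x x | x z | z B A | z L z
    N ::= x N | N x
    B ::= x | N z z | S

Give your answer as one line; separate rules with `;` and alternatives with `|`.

S ::= x x | z | z L; L ::= x | z | x A; A ::= x x | x z | z B A | z L z; B ::= x | S

Generating nonterminals: {A, B, L, S}.
Reachable from S after that: {A, B, L, S}.
Removed useless symbols: {N} and every production mentioning them.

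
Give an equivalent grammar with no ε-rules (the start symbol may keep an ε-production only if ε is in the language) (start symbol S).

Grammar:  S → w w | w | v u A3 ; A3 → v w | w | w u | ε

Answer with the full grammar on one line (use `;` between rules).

Nullable nonterminals: {A3}.
ε ∉ L(G), so no ε-production is kept.
For each production, add variants omitting each subset of nullable occurrences: S → v u A3 gives v u A3 | v u.

S → w w | w | v u A3 | v u; A3 → v w | w | w u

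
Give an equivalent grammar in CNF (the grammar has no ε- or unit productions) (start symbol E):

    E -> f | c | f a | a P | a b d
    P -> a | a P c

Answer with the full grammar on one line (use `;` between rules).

Introduce a nonterminal for each terminal appearing in a rule of length ≥ 2: X1 → f, X2 → a, X3 → b, X4 → d, X5 → c.
Binarize each right-hand side of length ≥ 3 by chaining fresh nonterminals (Y1, Y2, …): affected rules were E → X2 X3 X4; P → X2 P X5.

E -> f | c | X1 X2 | X2 P | X2 Y1; P -> a | X2 Y2; X1 -> f; X2 -> a; X3 -> b; X4 -> d; X5 -> c; Y1 -> X3 X4; Y2 -> P X5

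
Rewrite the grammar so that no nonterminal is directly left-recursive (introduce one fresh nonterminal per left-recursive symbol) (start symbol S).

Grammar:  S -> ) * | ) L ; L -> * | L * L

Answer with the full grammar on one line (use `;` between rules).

S -> ) * | ) L; L -> * L'; L' -> * L L' | ε

L is directly left-recursive.
For L: α = {* L}, β = {*}. Rewrite as L → β L' and L' → α L' | ε.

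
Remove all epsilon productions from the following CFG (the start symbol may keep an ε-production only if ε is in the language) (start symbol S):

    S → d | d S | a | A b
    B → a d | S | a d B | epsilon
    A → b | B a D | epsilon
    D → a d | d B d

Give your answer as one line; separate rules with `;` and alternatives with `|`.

S → d | d S | a | A b | b; B → a d | S | a d B; A → b | B a D | a D; D → a d | d B d | d d

Nullable nonterminals: {A, B}.
ε ∉ L(G), so no ε-production is kept.
Add the nullable-subset variants: S → A b gives A b | b. A → B a D gives B a D | a D. D → d B d gives d B d | d d.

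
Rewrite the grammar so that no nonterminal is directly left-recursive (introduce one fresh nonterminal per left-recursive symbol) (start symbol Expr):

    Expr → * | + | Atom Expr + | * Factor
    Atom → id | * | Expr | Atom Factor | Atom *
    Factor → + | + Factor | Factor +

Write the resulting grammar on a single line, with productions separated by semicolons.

Expr → * | + | Atom Expr + | * Factor; Atom → id Atom1 | * Atom1 | Expr Atom1; Factor → + Factor1 | + Factor Factor1; Atom1 → Factor Atom1 | * Atom1 | ε; Factor1 → + Factor1 | ε

Directly left-recursive nonterminals: Atom, Factor.
For Atom: α = {Factor, *}, β = {id, *, Expr}. Rewrite as Atom → β Atom1 and Atom1 → α Atom1 | ε.
For Factor: α = {+}, β = {+, + Factor}. Rewrite as Factor → β Factor1 and Factor1 → α Factor1 | ε.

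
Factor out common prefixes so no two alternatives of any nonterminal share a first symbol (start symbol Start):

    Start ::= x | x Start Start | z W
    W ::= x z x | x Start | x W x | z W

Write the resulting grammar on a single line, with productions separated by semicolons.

Start has alternatives sharing prefix 'x': factor to Start → x Start1 with Start1 → ε | Start Start.
W has alternatives sharing prefix 'x': factor to W → x W1 with W1 → z x | Start | W x.

Start ::= z W | x Start1; W ::= z W | x W1; Start1 ::= eps | Start Start; W1 ::= z x | Start | W x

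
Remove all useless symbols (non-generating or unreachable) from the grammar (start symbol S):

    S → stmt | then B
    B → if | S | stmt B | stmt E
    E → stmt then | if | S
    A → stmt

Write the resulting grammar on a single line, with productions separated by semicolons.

Generating nonterminals: {A, B, E, S}.
Reachable from S after that: {B, E, S}.
Removed useless symbols: {A} and every production mentioning them.

S → stmt | then B; B → if | S | stmt B | stmt E; E → stmt then | if | S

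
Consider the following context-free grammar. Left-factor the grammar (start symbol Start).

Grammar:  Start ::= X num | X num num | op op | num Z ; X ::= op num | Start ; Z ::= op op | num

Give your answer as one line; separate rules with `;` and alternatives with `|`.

Start ::= op op | num Z | X num Start1; X ::= op num | Start; Z ::= op op | num; Start1 ::= ε | num

Start has alternatives sharing prefix 'X num': factor to Start → X num Start1 with Start1 → ε | num.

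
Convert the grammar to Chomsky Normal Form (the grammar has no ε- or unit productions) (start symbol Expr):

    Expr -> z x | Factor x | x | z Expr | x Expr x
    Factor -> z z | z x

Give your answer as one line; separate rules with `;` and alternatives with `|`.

Introduce a nonterminal for each terminal appearing in a rule of length ≥ 2: X1 → z, X2 → x.
Binarize each right-hand side of length ≥ 3 by chaining fresh nonterminals (Y1, Y2, …): affected rules were Expr → X2 Expr X2.

Expr -> X1 X2 | Factor X2 | x | X1 Expr | X2 Y1; Factor -> X1 X1 | X1 X2; X1 -> z; X2 -> x; Y1 -> Expr X2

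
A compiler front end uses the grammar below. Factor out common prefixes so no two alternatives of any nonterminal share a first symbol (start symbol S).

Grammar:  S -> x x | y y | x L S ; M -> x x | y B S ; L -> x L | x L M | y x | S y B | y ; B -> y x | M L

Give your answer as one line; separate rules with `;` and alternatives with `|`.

S has alternatives sharing prefix 'x': factor to S → x S' with S' → x | L S.
L has alternatives sharing prefix 'x L': factor to L → x L L' with L' → ε | M.
L has alternatives sharing prefix 'y': factor to L → y L'' with L'' → x | ε.

S -> y y | x S'; M -> x x | y B S; L -> S y B | x L L' | y L''; B -> y x | M L; S' -> x | L S; L' -> ε | M; L'' -> x | ε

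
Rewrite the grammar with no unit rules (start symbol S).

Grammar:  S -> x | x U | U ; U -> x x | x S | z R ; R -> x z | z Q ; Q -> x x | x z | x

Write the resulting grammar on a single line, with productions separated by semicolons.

S -> x x | x S | z R | x | x U; U -> x x | x S | z R; R -> x z | z Q; Q -> x x | x z | x

Unit pairs: S ⇒* {U}.
For every A with A ⇒* B via unit rules, add B's non-unit alternatives to A; then delete every rule of the form X → Y.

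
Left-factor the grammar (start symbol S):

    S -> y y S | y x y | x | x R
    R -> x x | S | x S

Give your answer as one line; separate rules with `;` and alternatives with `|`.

S has alternatives sharing prefix 'y': factor to S → y S' with S' → y S | x y.
S has alternatives sharing prefix 'x': factor to S → x S'' with S'' → ε | R.
R has alternatives sharing prefix 'x': factor to R → x R' with R' → x | S.

S -> y S' | x S''; R -> S | x R'; S' -> y S | x y; S'' -> ε | R; R' -> x | S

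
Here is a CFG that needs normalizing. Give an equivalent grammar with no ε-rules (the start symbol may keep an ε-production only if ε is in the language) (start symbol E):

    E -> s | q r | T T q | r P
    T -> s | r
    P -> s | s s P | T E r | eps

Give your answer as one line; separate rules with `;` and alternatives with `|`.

Nullable nonterminals: {P}.
ε ∉ L(G), so no ε-production is kept.
Expand every rule over subsets of its nullable positions: E → r P gives r P | r. P → s s P gives s s P | s s.

E -> s | q r | T T q | r P | r; T -> s | r; P -> s | s s P | s s | T E r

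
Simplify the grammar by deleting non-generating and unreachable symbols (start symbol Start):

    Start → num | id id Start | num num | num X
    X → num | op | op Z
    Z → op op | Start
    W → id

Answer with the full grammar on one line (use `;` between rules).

Generating nonterminals: {Start, W, X, Z}.
Reachable from Start after that: {Start, X, Z}.
Removed useless symbols: {W} and every production mentioning them.

Start → num | id id Start | num num | num X; X → num | op | op Z; Z → op op | Start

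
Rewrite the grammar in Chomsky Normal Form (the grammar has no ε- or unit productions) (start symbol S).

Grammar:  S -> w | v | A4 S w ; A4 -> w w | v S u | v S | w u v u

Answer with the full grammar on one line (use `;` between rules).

S -> w | v | A4 Y1; A4 -> X1 X1 | X2 Y2 | X2 S | X1 Y3; X1 -> w; X2 -> v; X3 -> u; Y1 -> S X1; Y2 -> S X3; Y3 -> X3 Y4; Y4 -> X2 X3

Introduce a nonterminal for each terminal appearing in a rule of length ≥ 2: X1 → w, X2 → v, X3 → u.
Binarize each right-hand side of length ≥ 3 by chaining fresh nonterminals (Y1, Y2, …): affected rules were S → A4 S X1; A4 → X2 S X3; A4 → X1 X3 X2 X3.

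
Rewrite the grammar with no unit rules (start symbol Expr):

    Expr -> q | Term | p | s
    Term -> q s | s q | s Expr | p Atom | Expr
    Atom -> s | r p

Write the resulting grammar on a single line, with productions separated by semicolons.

Expr -> q s | s q | s Expr | p Atom | q | p | s; Term -> q s | s q | s Expr | p Atom | q | p | s; Atom -> s | r p

Unit pairs: Expr ⇒* {Term}; Term ⇒* {Expr}.
For every A with A ⇒* B via unit rules, add B's non-unit alternatives to A; then delete every rule of the form X → Y.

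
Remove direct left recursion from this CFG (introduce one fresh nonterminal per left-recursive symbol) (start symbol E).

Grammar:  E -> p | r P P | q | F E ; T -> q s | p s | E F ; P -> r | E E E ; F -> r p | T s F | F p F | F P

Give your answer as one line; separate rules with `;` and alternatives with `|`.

E -> p | r P P | q | F E; T -> q s | p s | E F; P -> r | E E E; F -> r p F' | T s F F'; F' -> p F F' | P F' | epsilon

Left recursion appears on F.
For F: α = {p F, P}, β = {r p, T s F}. Rewrite as F → β F' and F' → α F' | ε.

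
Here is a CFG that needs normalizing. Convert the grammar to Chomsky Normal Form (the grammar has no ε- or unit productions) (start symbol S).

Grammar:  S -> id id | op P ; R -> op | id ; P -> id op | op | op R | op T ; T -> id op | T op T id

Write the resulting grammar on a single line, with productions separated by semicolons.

S -> X1 X1 | X2 P; R -> op | id; P -> X1 X2 | op | X2 R | X2 T; T -> X1 X2 | T Y1; X1 -> id; X2 -> op; Y1 -> X2 Y2; Y2 -> T X1

Introduce a nonterminal for each terminal appearing in a rule of length ≥ 2: X1 → id, X2 → op.
Binarize each right-hand side of length ≥ 3 by chaining fresh nonterminals (Y1, Y2, …): affected rules were T → T X2 T X1.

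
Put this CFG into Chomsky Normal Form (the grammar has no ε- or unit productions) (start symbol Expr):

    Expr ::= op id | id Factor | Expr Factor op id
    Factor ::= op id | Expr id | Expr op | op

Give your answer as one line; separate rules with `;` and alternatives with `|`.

Introduce a nonterminal for each terminal appearing in a rule of length ≥ 2: X1 → op, X2 → id.
Binarize each right-hand side of length ≥ 3 by chaining fresh nonterminals (Y1, Y2, …): affected rules were Expr → Expr Factor X1 X2.

Expr ::= X1 X2 | X2 Factor | Expr Y1; Factor ::= X1 X2 | Expr X2 | Expr X1 | op; X1 ::= op; X2 ::= id; Y1 ::= Factor Y2; Y2 ::= X1 X2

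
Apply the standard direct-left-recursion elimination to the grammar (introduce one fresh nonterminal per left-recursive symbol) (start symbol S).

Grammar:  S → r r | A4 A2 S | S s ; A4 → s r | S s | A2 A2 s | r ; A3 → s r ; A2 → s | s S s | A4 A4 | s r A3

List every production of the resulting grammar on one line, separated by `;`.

S → r r S' | A4 A2 S S'; A4 → s r | S s | A2 A2 s | r; A3 → s r; A2 → s | s S s | A4 A4 | s r A3; S' → s S' | ε

Directly left-recursive nonterminal: S.
For S: α = {s}, β = {r r, A4 A2 S}. Rewrite as S → β S' and S' → α S' | ε.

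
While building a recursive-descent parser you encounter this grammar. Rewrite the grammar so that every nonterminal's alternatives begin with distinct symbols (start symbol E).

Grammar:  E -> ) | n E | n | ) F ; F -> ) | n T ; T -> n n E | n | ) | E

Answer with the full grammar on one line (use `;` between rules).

E has alternatives sharing prefix ')': factor to E → ) E' with E' → ε | F.
E has alternatives sharing prefix 'n': factor to E → n E'' with E'' → E | ε.
T has alternatives sharing prefix 'n': factor to T → n T' with T' → n E | ε.

E -> ) E' | n E''; F -> ) | n T; T -> ) | E | n T'; E' -> epsilon | F; E'' -> E | epsilon; T' -> n E | epsilon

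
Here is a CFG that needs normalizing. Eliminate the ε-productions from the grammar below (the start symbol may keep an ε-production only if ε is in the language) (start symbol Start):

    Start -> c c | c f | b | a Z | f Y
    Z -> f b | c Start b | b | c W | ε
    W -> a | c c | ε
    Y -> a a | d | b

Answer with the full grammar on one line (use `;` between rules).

Nullable set = {W, Z}.
ε ∉ L(G), so no ε-production is kept.
Add the nullable-subset variants: Start → a Z gives a Z | a. Z → c W gives c W | c.

Start -> c c | c f | b | a Z | a | f Y; Z -> f b | c Start b | b | c W | c; W -> a | c c; Y -> a a | d | b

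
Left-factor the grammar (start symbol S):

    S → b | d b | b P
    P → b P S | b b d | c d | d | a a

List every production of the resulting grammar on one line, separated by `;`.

S → d b | b S'; P → c d | d | a a | b P'; S' → ε | P; P' → P S | b d

S has alternatives sharing prefix 'b': factor to S → b S' with S' → ε | P.
P has alternatives sharing prefix 'b': factor to P → b P' with P' → P S | b d.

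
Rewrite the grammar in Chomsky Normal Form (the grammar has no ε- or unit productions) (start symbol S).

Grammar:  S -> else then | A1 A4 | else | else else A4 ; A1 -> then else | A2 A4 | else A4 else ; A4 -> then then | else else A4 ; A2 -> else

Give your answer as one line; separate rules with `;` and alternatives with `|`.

S -> X1 X2 | A1 A4 | else | X1 Y1; A1 -> X2 X1 | A2 A4 | X1 Y2; A4 -> X2 X2 | X1 Y3; A2 -> else; X1 -> else; X2 -> then; Y1 -> X1 A4; Y2 -> A4 X1; Y3 -> X1 A4

Introduce a nonterminal for each terminal appearing in a rule of length ≥ 2: X1 → else, X2 → then.
Binarize each right-hand side of length ≥ 3 by chaining fresh nonterminals (Y1, Y2, …): affected rules were S → X1 X1 A4; A1 → X1 A4 X1; A4 → X1 X1 A4.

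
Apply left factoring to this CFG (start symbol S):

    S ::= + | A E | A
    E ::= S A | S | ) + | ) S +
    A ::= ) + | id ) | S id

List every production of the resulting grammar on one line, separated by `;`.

S has alternatives sharing prefix 'A': factor to S → A S' with S' → E | ε.
E has alternatives sharing prefix 'S': factor to E → S E' with E' → A | ε.
E has alternatives sharing prefix ')': factor to E → ) E'' with E'' → + | S +.

S ::= + | A S'; E ::= S E' | ) E''; A ::= ) + | id ) | S id; S' ::= E | epsilon; E' ::= A | epsilon; E'' ::= + | S +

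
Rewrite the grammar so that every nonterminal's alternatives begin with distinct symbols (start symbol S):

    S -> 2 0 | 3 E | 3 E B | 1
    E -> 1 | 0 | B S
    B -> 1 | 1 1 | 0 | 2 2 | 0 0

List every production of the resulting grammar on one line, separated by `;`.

S has alternatives sharing prefix '3 E': factor to S → 3 E S' with S' → ε | B.
B has alternatives sharing prefix '1': factor to B → 1 B' with B' → ε | 1.
B has alternatives sharing prefix '0': factor to B → 0 B'' with B'' → ε | 0.

S -> 2 0 | 1 | 3 E S'; E -> 1 | 0 | B S; B -> 2 2 | 1 B' | 0 B''; S' -> ε | B; B' -> ε | 1; B'' -> ε | 0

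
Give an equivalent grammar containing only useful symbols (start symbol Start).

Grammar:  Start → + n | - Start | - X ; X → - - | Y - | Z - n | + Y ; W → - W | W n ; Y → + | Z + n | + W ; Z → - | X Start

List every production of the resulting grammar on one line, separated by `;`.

Start → + n | - Start | - X; X → - - | Y - | Z - n | + Y; Y → + | Z + n; Z → - | X Start

Generating nonterminals: {Start, X, Y, Z}.
Reachable from Start after that: {Start, X, Y, Z}.
Removed useless symbols: {W} and every production mentioning them.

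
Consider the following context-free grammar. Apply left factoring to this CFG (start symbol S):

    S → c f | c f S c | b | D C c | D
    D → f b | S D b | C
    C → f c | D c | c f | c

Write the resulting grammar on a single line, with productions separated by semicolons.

S has alternatives sharing prefix 'c f': factor to S → c f S' with S' → ε | S c.
S has alternatives sharing prefix 'D': factor to S → D S'' with S'' → C c | ε.
C has alternatives sharing prefix 'c': factor to C → c C' with C' → f | ε.

S → b | c f S' | D S''; D → f b | S D b | C; C → f c | D c | c C'; S' → ε | S c; S'' → C c | ε; C' → f | ε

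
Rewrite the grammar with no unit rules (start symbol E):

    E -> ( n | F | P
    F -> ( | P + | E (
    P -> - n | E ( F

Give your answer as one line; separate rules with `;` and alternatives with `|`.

Unit pairs: E ⇒* {F, P}.
Replace each nonterminal's rules with the union of the non-unit rules of every nonterminal it unit-derives.

E -> ( n | ( | P + | E ( | - n | E ( F; F -> ( | P + | E (; P -> - n | E ( F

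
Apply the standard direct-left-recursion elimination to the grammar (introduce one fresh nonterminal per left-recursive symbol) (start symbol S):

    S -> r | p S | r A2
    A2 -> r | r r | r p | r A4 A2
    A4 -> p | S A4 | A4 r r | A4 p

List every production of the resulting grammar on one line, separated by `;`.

S -> r | p S | r A2; A2 -> r | r r | r p | r A4 A2; A4 -> p A4' | S A4 A4'; A4' -> r r A4' | p A4' | ε

A4 is directly left-recursive.
For A4: α = {r r, p}, β = {p, S A4}. Rewrite as A4 → β A4' and A4' → α A4' | ε.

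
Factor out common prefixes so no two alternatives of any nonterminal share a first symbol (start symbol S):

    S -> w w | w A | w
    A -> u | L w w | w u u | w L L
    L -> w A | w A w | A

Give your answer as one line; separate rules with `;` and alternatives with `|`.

S -> w S'; A -> u | L w w | w A'; L -> A | w A L'; S' -> w | A | epsilon; A' -> u u | L L; L' -> epsilon | w

S has alternatives sharing prefix 'w': factor to S → w S' with S' → w | A | ε.
A has alternatives sharing prefix 'w': factor to A → w A' with A' → u u | L L.
L has alternatives sharing prefix 'w A': factor to L → w A L' with L' → ε | w.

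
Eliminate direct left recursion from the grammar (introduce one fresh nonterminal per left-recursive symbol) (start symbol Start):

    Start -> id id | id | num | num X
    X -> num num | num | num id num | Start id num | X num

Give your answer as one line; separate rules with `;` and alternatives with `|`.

Left recursion appears on X.
For X: α = {num}, β = {num num, num, num id num, Start id num}. Rewrite as X → β X1 and X1 → α X1 | ε.

Start -> id id | id | num | num X; X -> num num X1 | num X1 | num id num X1 | Start id num X1; X1 -> num X1 | ε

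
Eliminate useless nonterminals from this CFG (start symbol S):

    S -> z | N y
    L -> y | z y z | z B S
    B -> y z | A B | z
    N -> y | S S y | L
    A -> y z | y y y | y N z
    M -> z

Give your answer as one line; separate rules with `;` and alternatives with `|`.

Generating nonterminals: {A, B, L, M, N, S}.
Reachable from S after that: {A, B, L, N, S}.
Removed useless symbols: {M} and every production mentioning them.

S -> z | N y; L -> y | z y z | z B S; B -> y z | A B | z; N -> y | S S y | L; A -> y z | y y y | y N z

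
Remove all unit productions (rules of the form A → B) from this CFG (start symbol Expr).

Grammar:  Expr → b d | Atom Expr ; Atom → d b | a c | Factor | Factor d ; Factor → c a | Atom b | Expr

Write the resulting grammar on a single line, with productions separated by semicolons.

Expr → b d | Atom Expr; Atom → d b | a c | Factor d | c a | Atom b | b d | Atom Expr; Factor → c a | Atom b | b d | Atom Expr

Unit pairs: Atom ⇒* {Expr, Factor}; Factor ⇒* {Expr}.
For every A with A ⇒* B via unit rules, add B's non-unit alternatives to A; then delete every rule of the form X → Y.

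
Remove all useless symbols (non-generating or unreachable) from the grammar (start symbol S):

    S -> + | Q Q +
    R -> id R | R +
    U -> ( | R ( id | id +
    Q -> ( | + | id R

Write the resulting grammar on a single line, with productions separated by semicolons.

Generating nonterminals: {Q, S, U}.
Reachable from S after that: {Q, S}.
Removed useless symbols: {R, U} and every production mentioning them.

S -> + | Q Q +; Q -> ( | +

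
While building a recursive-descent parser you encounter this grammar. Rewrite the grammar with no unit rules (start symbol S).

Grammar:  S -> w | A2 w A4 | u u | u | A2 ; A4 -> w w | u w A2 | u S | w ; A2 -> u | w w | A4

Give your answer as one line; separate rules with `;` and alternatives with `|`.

Unit pairs: A2 ⇒* {A4}; S ⇒* {A2, A4}.
Replace each nonterminal's rules with the union of the non-unit rules of every nonterminal it unit-derives.

S -> w w | u w A2 | u S | w | u | A2 w A4 | u u; A4 -> w w | u w A2 | u S | w; A2 -> w w | u w A2 | u S | w | u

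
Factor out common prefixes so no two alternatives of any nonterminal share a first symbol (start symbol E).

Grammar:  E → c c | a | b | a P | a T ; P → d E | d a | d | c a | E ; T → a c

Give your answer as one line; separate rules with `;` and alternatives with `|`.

E → c c | b | a E'; P → c a | E | d P'; T → a c; E' → ε | P | T; P' → E | a | ε

E has alternatives sharing prefix 'a': factor to E → a E' with E' → ε | P | T.
P has alternatives sharing prefix 'd': factor to P → d P' with P' → E | a | ε.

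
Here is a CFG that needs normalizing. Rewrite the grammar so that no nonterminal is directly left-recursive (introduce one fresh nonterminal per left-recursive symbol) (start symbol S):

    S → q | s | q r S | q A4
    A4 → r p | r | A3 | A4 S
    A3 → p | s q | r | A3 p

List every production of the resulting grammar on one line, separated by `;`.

Left recursion appears on A4, A3.
For A4: α = {S}, β = {r p, r, A3}. Rewrite as A4 → β A4' and A4' → α A4' | ε.
For A3: α = {p}, β = {p, s q, r}. Rewrite as A3 → β A3' and A3' → α A3' | ε.

S → q | s | q r S | q A4; A4 → r p A4' | r A4' | A3 A4'; A3 → p A3' | s q A3' | r A3'; A4' → S A4' | ε; A3' → p A3' | ε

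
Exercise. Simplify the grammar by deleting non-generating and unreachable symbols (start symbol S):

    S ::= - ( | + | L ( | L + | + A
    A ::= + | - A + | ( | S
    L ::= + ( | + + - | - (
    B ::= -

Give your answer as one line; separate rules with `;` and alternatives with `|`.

S ::= - ( | + | L ( | L + | + A; A ::= + | - A + | ( | S; L ::= + ( | + + - | - (

Generating nonterminals: {A, B, L, S}.
Reachable from S after that: {A, L, S}.
Removed useless symbols: {B} and every production mentioning them.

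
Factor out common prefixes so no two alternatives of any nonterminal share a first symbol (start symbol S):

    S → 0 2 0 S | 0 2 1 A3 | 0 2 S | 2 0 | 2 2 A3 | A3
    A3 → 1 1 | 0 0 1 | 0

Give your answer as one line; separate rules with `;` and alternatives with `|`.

S has alternatives sharing prefix '0 2': factor to S → 0 2 S' with S' → 0 S | 1 A3 | S.
S has alternatives sharing prefix '2': factor to S → 2 S'' with S'' → 0 | 2 A3.
A3 has alternatives sharing prefix '0': factor to A3 → 0 A3' with A3' → 0 1 | ε.

S → A3 | 0 2 S' | 2 S''; A3 → 1 1 | 0 A3'; S' → 0 S | 1 A3 | S; S'' → 0 | 2 A3; A3' → 0 1 | epsilon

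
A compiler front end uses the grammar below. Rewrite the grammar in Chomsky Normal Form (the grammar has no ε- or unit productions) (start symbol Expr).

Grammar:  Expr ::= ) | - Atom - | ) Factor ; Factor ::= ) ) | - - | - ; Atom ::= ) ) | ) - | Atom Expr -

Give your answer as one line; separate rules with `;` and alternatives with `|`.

Expr ::= ) | X1 Y1 | X2 Factor; Factor ::= X2 X2 | X1 X1 | -; Atom ::= X2 X2 | X2 X1 | Atom Y2; X1 ::= -; X2 ::= ); Y1 ::= Atom X1; Y2 ::= Expr X1

Introduce a nonterminal for each terminal appearing in a rule of length ≥ 2: X1 → -, X2 → ).
Binarize each right-hand side of length ≥ 3 by chaining fresh nonterminals (Y1, Y2, …): affected rules were Expr → X1 Atom X1; Atom → Atom Expr X1.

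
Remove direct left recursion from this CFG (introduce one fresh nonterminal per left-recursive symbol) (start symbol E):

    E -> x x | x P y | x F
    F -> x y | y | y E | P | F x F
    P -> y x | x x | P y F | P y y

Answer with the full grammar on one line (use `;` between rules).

E -> x x | x P y | x F; F -> x y F' | y F' | y E F' | P F'; P -> y x P' | x x P'; F' -> x F F' | ε; P' -> y F P' | y y P' | ε

Left recursion appears on F, P.
For F: α = {x F}, β = {x y, y, y E, P}. Rewrite as F → β F' and F' → α F' | ε.
For P: α = {y F, y y}, β = {y x, x x}. Rewrite as P → β P' and P' → α P' | ε.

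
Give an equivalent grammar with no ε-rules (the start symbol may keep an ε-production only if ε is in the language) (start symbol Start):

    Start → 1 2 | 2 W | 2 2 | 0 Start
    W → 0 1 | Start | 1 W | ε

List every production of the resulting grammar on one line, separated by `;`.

Nullable nonterminals: {W}.
ε ∉ L(G), so no ε-production is kept.
Add the nullable-subset variants: Start → 2 W gives 2 W | 2. W → 1 W gives 1 W | 1.

Start → 1 2 | 2 W | 2 | 2 2 | 0 Start; W → 0 1 | Start | 1 W | 1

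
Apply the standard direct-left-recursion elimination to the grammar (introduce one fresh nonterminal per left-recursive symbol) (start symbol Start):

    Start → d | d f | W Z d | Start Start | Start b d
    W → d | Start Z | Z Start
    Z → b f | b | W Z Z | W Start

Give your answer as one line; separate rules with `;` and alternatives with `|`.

Start → d Start1 | d f Start1 | W Z d Start1; W → d | Start Z | Z Start; Z → b f | b | W Z Z | W Start; Start1 → Start Start1 | b d Start1 | ε

Directly left-recursive nonterminal: Start.
For Start: α = {Start, b d}, β = {d, d f, W Z d}. Rewrite as Start → β Start1 and Start1 → α Start1 | ε.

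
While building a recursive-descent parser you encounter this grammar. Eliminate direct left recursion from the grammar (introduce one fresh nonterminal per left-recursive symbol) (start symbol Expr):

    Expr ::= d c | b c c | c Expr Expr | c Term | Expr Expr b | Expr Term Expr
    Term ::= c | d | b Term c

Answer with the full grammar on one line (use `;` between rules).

Directly left-recursive nonterminal: Expr.
For Expr: α = {Expr b, Term Expr}, β = {d c, b c c, c Expr Expr, c Term}. Rewrite as Expr → β Expr1 and Expr1 → α Expr1 | ε.

Expr ::= d c Expr1 | b c c Expr1 | c Expr Expr Expr1 | c Term Expr1; Term ::= c | d | b Term c; Expr1 ::= Expr b Expr1 | Term Expr Expr1 | ε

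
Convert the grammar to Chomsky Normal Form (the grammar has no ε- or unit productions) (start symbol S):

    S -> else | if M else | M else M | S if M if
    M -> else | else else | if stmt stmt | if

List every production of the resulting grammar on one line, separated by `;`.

Introduce a nonterminal for each terminal appearing in a rule of length ≥ 2: X1 → if, X2 → else, X3 → stmt.
Binarize each right-hand side of length ≥ 3 by chaining fresh nonterminals (Y1, Y2, …): affected rules were S → X1 M X2; S → M X2 M; S → S X1 M X1; M → X1 X3 X3.

S -> else | X1 Y1 | M Y2 | S Y3; M -> else | X2 X2 | X1 Y5 | if; X1 -> if; X2 -> else; X3 -> stmt; Y1 -> M X2; Y2 -> X2 M; Y3 -> X1 Y4; Y4 -> M X1; Y5 -> X3 X3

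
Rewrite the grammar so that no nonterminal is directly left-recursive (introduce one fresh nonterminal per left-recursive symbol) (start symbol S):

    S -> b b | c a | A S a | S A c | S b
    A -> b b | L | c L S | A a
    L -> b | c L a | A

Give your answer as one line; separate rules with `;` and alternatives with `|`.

S -> b b S' | c a S' | A S a S'; A -> b b A' | L A' | c L S A'; L -> b | c L a | A; S' -> A c S' | b S' | ε; A' -> a A' | ε

S, A are directly left-recursive.
For S: α = {A c, b}, β = {b b, c a, A S a}. Rewrite as S → β S' and S' → α S' | ε.
For A: α = {a}, β = {b b, L, c L S}. Rewrite as A → β A' and A' → α A' | ε.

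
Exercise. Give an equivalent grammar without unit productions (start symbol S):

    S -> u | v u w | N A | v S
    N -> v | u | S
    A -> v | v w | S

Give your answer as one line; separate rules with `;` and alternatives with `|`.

S -> u | v u w | N A | v S; N -> u | v u w | N A | v S | v; A -> u | v u w | N A | v S | v | v w

Unit pairs: A ⇒* {S}; N ⇒* {S}.
For every A with A ⇒* B via unit rules, add B's non-unit alternatives to A; then delete every rule of the form X → Y.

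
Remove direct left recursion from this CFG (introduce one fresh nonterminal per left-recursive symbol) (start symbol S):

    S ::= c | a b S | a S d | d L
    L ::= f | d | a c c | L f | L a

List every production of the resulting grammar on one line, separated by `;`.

Directly left-recursive nonterminal: L.
For L: α = {f, a}, β = {f, d, a c c}. Rewrite as L → β L' and L' → α L' | ε.

S ::= c | a b S | a S d | d L; L ::= f L' | d L' | a c c L'; L' ::= f L' | a L' | ε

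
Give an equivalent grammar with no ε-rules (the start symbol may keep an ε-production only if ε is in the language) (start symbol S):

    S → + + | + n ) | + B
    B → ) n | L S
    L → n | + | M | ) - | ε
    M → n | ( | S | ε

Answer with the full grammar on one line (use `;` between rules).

S → + + | + n ) | + B; B → ) n | L S | S; L → n | + | M | ) -; M → n | ( | S

Nullable set = {L, M}.
ε ∉ L(G), so no ε-production is kept.
For each production, add variants omitting each subset of nullable occurrences: B → L S gives L S | S.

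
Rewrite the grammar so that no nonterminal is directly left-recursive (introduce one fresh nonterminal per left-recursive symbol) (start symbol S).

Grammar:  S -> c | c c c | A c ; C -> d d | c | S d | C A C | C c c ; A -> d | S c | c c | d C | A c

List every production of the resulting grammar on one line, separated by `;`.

S -> c | c c c | A c; C -> d d C' | c C' | S d C'; A -> d A' | S c A' | c c A' | d C A'; C' -> A C C' | c c C' | ε; A' -> c A' | ε

Directly left-recursive nonterminals: C, A.
For C: α = {A C, c c}, β = {d d, c, S d}. Rewrite as C → β C' and C' → α C' | ε.
For A: α = {c}, β = {d, S c, c c, d C}. Rewrite as A → β A' and A' → α A' | ε.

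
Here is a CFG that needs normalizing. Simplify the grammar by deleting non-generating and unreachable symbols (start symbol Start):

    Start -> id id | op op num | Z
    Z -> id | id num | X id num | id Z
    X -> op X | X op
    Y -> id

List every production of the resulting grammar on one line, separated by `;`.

Start -> id id | op op num | Z; Z -> id | id num | id Z

Generating nonterminals: {Start, Y, Z}.
Reachable from Start after that: {Start, Z}.
Removed useless symbols: {X, Y} and every production mentioning them.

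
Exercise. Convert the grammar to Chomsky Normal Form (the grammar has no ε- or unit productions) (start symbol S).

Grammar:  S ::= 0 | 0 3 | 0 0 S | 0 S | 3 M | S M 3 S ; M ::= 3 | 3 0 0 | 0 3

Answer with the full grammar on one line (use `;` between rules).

S ::= 0 | X1 X2 | X1 Y1 | X1 S | X2 M | S Y2; M ::= 3 | X2 Y4 | X1 X2; X1 ::= 0; X2 ::= 3; Y1 ::= X1 S; Y2 ::= M Y3; Y3 ::= X2 S; Y4 ::= X1 X1

Introduce a nonterminal for each terminal appearing in a rule of length ≥ 2: X1 → 0, X2 → 3.
Binarize each right-hand side of length ≥ 3 by chaining fresh nonterminals (Y1, Y2, …): affected rules were S → X1 X1 S; S → S M X2 S; M → X2 X1 X1.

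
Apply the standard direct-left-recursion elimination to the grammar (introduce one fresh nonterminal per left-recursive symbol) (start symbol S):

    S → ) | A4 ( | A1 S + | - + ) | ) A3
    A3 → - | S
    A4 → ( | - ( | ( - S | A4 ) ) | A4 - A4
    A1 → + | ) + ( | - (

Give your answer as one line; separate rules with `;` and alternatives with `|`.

Left recursion appears on A4.
For A4: α = {) ), - A4}, β = {(, - (, ( - S}. Rewrite as A4 → β A4' and A4' → α A4' | ε.

S → ) | A4 ( | A1 S + | - + ) | ) A3; A3 → - | S; A4 → ( A4' | - ( A4' | ( - S A4'; A1 → + | ) + ( | - (; A4' → ) ) A4' | - A4 A4' | ε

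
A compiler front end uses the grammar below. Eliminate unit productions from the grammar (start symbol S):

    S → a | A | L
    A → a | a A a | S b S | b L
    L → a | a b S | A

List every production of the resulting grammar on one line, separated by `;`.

S → a | a b S | a A a | S b S | b L; A → a | a A a | S b S | b L; L → a | a b S | a A a | S b S | b L

Unit pairs: L ⇒* {A}; S ⇒* {A, L}.
Replace each nonterminal's rules with the union of the non-unit rules of every nonterminal it unit-derives.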